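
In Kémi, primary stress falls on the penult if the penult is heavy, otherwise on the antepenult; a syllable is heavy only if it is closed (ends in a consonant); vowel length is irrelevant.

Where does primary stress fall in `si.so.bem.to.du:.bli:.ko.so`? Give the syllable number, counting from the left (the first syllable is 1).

6

Weights: 6 bli: L, 7 ko L, 8 so L.
The penult (syllable 7, ko) is light, so stress falls on the antepenult (syllable 6, bli:).
Primary stress: syllable 6 → si.so.bem.to.du:.ˈbli:.ko.so.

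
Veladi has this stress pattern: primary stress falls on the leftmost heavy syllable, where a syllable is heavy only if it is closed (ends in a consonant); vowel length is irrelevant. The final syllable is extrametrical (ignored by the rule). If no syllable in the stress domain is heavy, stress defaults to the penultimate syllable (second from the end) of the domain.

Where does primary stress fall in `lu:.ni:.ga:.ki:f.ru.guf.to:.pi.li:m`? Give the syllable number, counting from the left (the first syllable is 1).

4

The final syllable (9, li:m) is extrametrical; the stress domain is syllables 1–8.
Weights: 1 lu: L, 2 ni: L, 3 ga: L, 4 ki:f H, 5 ru L, 6 guf H, 7 to: L, 8 pi L.
Heavy syllables in the domain: 4, 6. The leftmost is syllable 4 (ki:f).
Primary stress: syllable 4 → lu:.ni:.ga:.ˈki:f.ru.guf.to:.pi.li:m.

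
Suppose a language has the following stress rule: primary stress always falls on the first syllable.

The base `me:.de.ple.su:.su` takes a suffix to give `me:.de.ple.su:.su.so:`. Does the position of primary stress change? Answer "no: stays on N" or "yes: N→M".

Base `me:.de.ple.su:.su` (5 syllables):
  The word has 5 syllables; the first syllable is syllable 1 (me:).
  → primary stress on syllable 1.
Suffixed `me:.de.ple.su:.su.so:` (6 syllables):
  The word has 6 syllables; the first syllable is syllable 1 (me:).
  → primary stress on syllable 1.

no: stays on 1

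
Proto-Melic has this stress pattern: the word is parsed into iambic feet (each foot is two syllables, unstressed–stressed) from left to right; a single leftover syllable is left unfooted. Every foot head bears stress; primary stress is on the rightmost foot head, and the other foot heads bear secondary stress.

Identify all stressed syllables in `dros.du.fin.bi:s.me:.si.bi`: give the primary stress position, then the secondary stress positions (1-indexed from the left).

primary 6, secondary 2, 4

Parse left to right into iambic (σˈσ) feet: (dros.ˈdu) (fin.ˈbi:s) (me:.ˈsi) bi. Syllable 7 is left unfooted.
Foot heads (stressed positions): 2, 4, 6.
End Rule Rightmost: primary stress on the rightmost head = syllable 6.
Secondary stress on 2, 4: dros.ˌdu.fin.ˌbi:s.me:.ˈsi.bi.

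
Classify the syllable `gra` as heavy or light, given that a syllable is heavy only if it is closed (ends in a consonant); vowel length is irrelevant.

light

`gra`: short vowel, open (no coda). Open (no coda) → light.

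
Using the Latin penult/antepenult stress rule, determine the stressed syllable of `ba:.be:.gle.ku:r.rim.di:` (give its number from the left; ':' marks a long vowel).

Classical Latin: stress the penult if heavy (long vowel or closed), else the antepenult.
Weights: 4 ku:r H, 5 rim H, 6 di: H.
The penult (syllable 5, rim) is heavy, so it takes stress.
Stress on syllable 5: ba:.be:.gle.ku:r.ˈrim.di:.

5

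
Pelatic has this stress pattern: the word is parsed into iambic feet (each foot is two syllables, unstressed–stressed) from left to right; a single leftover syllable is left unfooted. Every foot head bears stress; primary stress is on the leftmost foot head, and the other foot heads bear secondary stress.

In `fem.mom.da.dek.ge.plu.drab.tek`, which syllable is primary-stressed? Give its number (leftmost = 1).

2

Parse left to right into iambic (σˈσ) feet: (fem.ˈmom) (da.ˈdek) (ge.ˈplu) (drab.ˈtek).
Foot heads (stressed positions): 2, 4, 6, 8.
End Rule Leftmost: primary stress on the leftmost head = syllable 2.
Primary stress: syllable 2 → fem.ˈmom.da.dek.ge.plu.drab.tek.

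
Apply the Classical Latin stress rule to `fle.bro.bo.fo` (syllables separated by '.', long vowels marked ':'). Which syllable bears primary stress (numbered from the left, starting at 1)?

Classical Latin: stress the penult if heavy (long vowel or closed), else the antepenult.
Weights: 2 bro L, 3 bo L, 4 fo L.
The penult (syllable 3, bo) is light, so stress falls on the antepenult (syllable 2, bro).
Stress on syllable 2: fle.ˈbro.bo.fo.

2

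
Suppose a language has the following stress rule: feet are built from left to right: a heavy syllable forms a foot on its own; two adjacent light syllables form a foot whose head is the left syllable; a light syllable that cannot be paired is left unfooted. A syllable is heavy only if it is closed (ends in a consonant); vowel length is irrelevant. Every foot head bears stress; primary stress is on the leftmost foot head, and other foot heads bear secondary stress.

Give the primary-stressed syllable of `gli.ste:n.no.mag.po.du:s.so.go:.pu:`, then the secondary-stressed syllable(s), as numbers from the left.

primary 2, secondary 4, 6, 7

Weights: 1 gli L, 2 ste:n H, 3 no L, 4 mag H, 5 po L, 6 du:s H, 7 so L, 8 go: L, 9 pu: L.
Parse left to right (heavy = foot alone; LL = one foot; stranded L unfooted): gli (ˈste:n) no (ˈmag) po (ˈdu:s) (ˈso.go:) pu:.
Foot heads: 2, 4, 6, 7.
Primary stress on the leftmost head = syllable 2.
Secondary stress on 4, 6, 7: gli.ˈste:n.no.ˌmag.po.ˌdu:s.ˌso.go:.pu:.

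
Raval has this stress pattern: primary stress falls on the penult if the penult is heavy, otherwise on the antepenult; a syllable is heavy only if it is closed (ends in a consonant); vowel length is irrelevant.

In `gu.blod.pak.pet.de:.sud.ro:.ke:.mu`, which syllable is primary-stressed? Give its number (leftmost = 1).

Weights: 7 ro: L, 8 ke: L, 9 mu L.
The penult (syllable 8, ke:) is light, so stress falls on the antepenult (syllable 7, ro:).
Primary stress: syllable 7 → gu.blod.pak.pet.de:.sud.ˈro:.ke:.mu.

7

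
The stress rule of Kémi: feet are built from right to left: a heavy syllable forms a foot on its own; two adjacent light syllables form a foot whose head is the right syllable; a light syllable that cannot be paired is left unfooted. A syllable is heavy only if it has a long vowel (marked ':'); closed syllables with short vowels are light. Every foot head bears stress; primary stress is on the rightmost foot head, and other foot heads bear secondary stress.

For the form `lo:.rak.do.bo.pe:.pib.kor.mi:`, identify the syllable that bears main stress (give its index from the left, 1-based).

8

Weights: 1 lo: H, 2 rak L, 3 do L, 4 bo L, 5 pe: H, 6 pib L, 7 kor L, 8 mi: H.
Parse right to left (heavy = foot alone; LL = one foot; stranded L unfooted): (ˈlo:) rak (do.ˈbo) (ˈpe:) (pib.ˈkor) (ˈmi:).
Foot heads: 1, 4, 5, 7, 8.
Primary stress on the rightmost head = syllable 8.
Primary stress: syllable 8 → lo:.rak.do.bo.pe:.pib.kor.ˈmi:.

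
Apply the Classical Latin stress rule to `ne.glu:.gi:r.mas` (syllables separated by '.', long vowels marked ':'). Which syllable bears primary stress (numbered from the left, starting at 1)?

Classical Latin: stress the penult if heavy (long vowel or closed), else the antepenult.
Weights: 2 glu: H, 3 gi:r H, 4 mas H.
The penult (syllable 3, gi:r) is heavy, so it takes stress.
Stress on syllable 3: ne.glu:.ˈgi:r.mas.

3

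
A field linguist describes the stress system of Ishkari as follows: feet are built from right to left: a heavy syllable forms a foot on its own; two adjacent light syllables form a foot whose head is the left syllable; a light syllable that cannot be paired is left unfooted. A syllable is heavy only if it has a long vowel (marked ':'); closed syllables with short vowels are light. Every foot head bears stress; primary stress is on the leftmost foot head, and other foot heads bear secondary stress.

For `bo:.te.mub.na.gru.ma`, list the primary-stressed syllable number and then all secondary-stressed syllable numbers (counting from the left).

primary 1, secondary 3, 5

Weights: 1 bo: H, 2 te L, 3 mub L, 4 na L, 5 gru L, 6 ma L.
Parse right to left (heavy = foot alone; LL = one foot; stranded L unfooted): (ˈbo:) te (ˈmub.na) (ˈgru.ma).
Foot heads: 1, 3, 5.
Primary stress on the leftmost head = syllable 1.
Secondary stress on 3, 5: ˈbo:.te.ˌmub.na.ˌgru.ma.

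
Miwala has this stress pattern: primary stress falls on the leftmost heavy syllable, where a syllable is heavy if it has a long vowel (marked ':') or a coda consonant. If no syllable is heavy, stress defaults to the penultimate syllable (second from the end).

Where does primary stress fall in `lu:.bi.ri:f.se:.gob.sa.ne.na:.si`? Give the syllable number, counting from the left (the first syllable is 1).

1

Weights: 1 lu: H, 2 bi L, 3 ri:f H, 4 se: H, 5 gob H, 6 sa L, 7 ne L, 8 na: H, 9 si L.
Heavy syllables in the domain: 1, 3, 4, 5, 8. The leftmost is syllable 1 (lu:).
Primary stress: syllable 1 → ˈlu:.bi.ri:f.se:.gob.sa.ne.na:.si.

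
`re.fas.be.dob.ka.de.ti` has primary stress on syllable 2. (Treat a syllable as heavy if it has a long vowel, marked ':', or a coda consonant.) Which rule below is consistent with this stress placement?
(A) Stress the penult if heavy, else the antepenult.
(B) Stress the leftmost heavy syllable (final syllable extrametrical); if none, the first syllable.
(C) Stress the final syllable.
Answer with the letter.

Rule A → syllable 5 (observed: 2).
Rule B → syllable 2 ✓.
Rule C → syllable 7 (observed: 2).

B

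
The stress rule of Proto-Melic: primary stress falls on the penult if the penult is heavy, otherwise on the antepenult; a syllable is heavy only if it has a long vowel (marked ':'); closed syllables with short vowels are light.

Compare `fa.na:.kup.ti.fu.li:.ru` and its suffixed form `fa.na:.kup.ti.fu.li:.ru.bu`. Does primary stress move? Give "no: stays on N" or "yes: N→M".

Base `fa.na:.kup.ti.fu.li:.ru` (7 syllables):
  Weights: 5 fu L, 6 li: H, 7 ru L.
  The penult (syllable 6, li:) is heavy, so it takes stress.
  → primary stress on syllable 6.
Suffixed `fa.na:.kup.ti.fu.li:.ru.bu` (8 syllables):
  Weights: 6 li: H, 7 ru L, 8 bu L.
  The penult (syllable 7, ru) is light, so stress falls on the antepenult (syllable 6, li:).
  → primary stress on syllable 6.

no: stays on 6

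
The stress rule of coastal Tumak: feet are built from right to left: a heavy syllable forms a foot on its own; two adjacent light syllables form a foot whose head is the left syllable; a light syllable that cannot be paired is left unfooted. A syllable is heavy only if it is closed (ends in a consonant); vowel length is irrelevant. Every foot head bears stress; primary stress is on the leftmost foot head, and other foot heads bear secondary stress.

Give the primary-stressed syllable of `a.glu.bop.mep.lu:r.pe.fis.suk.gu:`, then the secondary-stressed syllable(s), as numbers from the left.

Weights: 1 a L, 2 glu L, 3 bop H, 4 mep H, 5 lu:r H, 6 pe L, 7 fis H, 8 suk H, 9 gu: L.
Parse right to left (heavy = foot alone; LL = one foot; stranded L unfooted): (ˈa.glu) (ˈbop) (ˈmep) (ˈlu:r) pe (ˈfis) (ˈsuk) gu:.
Foot heads: 1, 3, 4, 5, 7, 8.
Primary stress on the leftmost head = syllable 1.
Secondary stress on 3, 4, 5, 7, 8: ˈa.glu.ˌbop.ˌmep.ˌlu:r.pe.ˌfis.ˌsuk.gu:.

primary 1, secondary 3, 4, 5, 7, 8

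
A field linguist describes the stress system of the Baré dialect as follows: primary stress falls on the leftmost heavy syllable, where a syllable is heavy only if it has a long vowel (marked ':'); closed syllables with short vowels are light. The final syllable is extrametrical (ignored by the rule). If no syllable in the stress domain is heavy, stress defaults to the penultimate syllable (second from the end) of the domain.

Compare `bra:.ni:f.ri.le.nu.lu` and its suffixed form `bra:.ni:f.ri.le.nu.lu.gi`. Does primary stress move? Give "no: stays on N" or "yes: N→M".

no: stays on 1

Base `bra:.ni:f.ri.le.nu.lu` (6 syllables):
  The final syllable (6, lu) is extrametrical; the stress domain is syllables 1–5.
  Weights: 1 bra: H, 2 ni:f H, 3 ri L, 4 le L, 5 nu L.
  Heavy syllables in the domain: 1, 2. The leftmost is syllable 1 (bra:).
  → primary stress on syllable 1.
Suffixed `bra:.ni:f.ri.le.nu.lu.gi` (7 syllables):
  The final syllable (7, gi) is extrametrical; the stress domain is syllables 1–6.
  Weights: 1 bra: H, 2 ni:f H, 3 ri L, 4 le L, 5 nu L, 6 lu L.
  Heavy syllables in the domain: 1, 2. The leftmost is syllable 1 (bra:).
  → primary stress on syllable 1.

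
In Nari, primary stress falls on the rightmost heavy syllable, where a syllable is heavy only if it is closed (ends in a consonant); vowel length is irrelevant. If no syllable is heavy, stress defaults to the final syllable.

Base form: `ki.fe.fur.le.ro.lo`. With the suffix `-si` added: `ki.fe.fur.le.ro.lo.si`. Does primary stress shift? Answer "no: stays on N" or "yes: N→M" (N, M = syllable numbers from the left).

Base `ki.fe.fur.le.ro.lo` (6 syllables):
  Weights: 1 ki L, 2 fe L, 3 fur H, 4 le L, 5 ro L, 6 lo L.
  Heavy syllables in the domain: 3. The rightmost is syllable 3 (fur).
  → primary stress on syllable 3.
Suffixed `ki.fe.fur.le.ro.lo.si` (7 syllables):
  Weights: 1 ki L, 2 fe L, 3 fur H, 4 le L, 5 ro L, 6 lo L, 7 si L.
  Heavy syllables in the domain: 3. The rightmost is syllable 3 (fur).
  → primary stress on syllable 3.

no: stays on 3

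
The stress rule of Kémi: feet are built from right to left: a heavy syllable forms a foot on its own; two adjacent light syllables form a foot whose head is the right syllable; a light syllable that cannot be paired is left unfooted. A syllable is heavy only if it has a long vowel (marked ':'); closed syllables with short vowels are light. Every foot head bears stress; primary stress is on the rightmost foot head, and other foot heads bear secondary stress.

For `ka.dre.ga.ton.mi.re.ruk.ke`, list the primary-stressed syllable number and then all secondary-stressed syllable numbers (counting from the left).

Weights: 1 ka L, 2 dre L, 3 ga L, 4 ton L, 5 mi L, 6 re L, 7 ruk L, 8 ke L.
Parse right to left (heavy = foot alone; LL = one foot; stranded L unfooted): (ka.ˈdre) (ga.ˈton) (mi.ˈre) (ruk.ˈke).
Foot heads: 2, 4, 6, 8.
Primary stress on the rightmost head = syllable 8.
Secondary stress on 2, 4, 6: ka.ˌdre.ga.ˌton.mi.ˌre.ruk.ˈke.

primary 8, secondary 2, 4, 6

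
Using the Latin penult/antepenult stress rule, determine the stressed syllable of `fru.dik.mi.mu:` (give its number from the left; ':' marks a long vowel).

Classical Latin: stress the penult if heavy (long vowel or closed), else the antepenult.
Weights: 2 dik H, 3 mi L, 4 mu: H.
The penult (syllable 3, mi) is light, so stress falls on the antepenult (syllable 2, dik).
Stress on syllable 2: fru.ˈdik.mi.mu:.

2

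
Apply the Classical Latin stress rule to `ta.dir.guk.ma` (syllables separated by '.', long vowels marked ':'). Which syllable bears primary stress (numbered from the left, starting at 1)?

3

Classical Latin: stress the penult if heavy (long vowel or closed), else the antepenult.
Weights: 2 dir H, 3 guk H, 4 ma L.
The penult (syllable 3, guk) is heavy, so it takes stress.
Stress on syllable 3: ta.dir.ˈguk.ma.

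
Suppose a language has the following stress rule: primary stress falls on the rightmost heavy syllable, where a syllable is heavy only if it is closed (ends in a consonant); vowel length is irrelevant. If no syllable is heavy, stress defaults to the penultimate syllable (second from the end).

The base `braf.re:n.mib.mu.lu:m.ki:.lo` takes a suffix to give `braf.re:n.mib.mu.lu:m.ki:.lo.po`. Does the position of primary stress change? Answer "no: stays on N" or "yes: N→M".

Base `braf.re:n.mib.mu.lu:m.ki:.lo` (7 syllables):
  Weights: 1 braf H, 2 re:n H, 3 mib H, 4 mu L, 5 lu:m H, 6 ki: L, 7 lo L.
  Heavy syllables in the domain: 1, 2, 3, 5. The rightmost is syllable 5 (lu:m).
  → primary stress on syllable 5.
Suffixed `braf.re:n.mib.mu.lu:m.ki:.lo.po` (8 syllables):
  Weights: 1 braf H, 2 re:n H, 3 mib H, 4 mu L, 5 lu:m H, 6 ki: L, 7 lo L, 8 po L.
  Heavy syllables in the domain: 1, 2, 3, 5. The rightmost is syllable 5 (lu:m).
  → primary stress on syllable 5.

no: stays on 5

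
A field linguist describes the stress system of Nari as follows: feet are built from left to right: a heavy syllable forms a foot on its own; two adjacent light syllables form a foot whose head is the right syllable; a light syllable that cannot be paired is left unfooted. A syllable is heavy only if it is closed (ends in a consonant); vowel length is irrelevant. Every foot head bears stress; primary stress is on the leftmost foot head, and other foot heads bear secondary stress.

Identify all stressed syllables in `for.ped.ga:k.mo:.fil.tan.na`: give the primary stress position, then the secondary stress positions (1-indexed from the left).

primary 1, secondary 2, 3, 5, 6

Weights: 1 for H, 2 ped H, 3 ga:k H, 4 mo: L, 5 fil H, 6 tan H, 7 na L.
Parse left to right (heavy = foot alone; LL = one foot; stranded L unfooted): (ˈfor) (ˈped) (ˈga:k) mo: (ˈfil) (ˈtan) na.
Foot heads: 1, 2, 3, 5, 6.
Primary stress on the leftmost head = syllable 1.
Secondary stress on 2, 3, 5, 6: ˈfor.ˌped.ˌga:k.mo:.ˌfil.ˌtan.na.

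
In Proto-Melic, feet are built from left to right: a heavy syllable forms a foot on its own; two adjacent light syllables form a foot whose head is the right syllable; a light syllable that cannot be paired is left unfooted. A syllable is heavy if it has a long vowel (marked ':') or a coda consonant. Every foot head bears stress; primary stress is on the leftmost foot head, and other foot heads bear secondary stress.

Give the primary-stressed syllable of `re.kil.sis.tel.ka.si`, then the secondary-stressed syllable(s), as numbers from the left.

Weights: 1 re L, 2 kil H, 3 sis H, 4 tel H, 5 ka L, 6 si L.
Parse left to right (heavy = foot alone; LL = one foot; stranded L unfooted): re (ˈkil) (ˈsis) (ˈtel) (ka.ˈsi).
Foot heads: 2, 3, 4, 6.
Primary stress on the leftmost head = syllable 2.
Secondary stress on 3, 4, 6: re.ˈkil.ˌsis.ˌtel.ka.ˌsi.

primary 2, secondary 3, 4, 6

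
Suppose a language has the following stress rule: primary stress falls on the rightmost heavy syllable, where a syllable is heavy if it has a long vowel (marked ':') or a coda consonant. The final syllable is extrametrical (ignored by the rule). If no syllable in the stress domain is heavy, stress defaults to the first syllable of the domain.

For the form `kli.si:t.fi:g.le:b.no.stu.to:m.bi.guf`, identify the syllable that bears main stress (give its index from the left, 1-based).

7

The final syllable (9, guf) is extrametrical; the stress domain is syllables 1–8.
Weights: 1 kli L, 2 si:t H, 3 fi:g H, 4 le:b H, 5 no L, 6 stu L, 7 to:m H, 8 bi L.
Heavy syllables in the domain: 2, 3, 4, 7. The rightmost is syllable 7 (to:m).
Primary stress: syllable 7 → kli.si:t.fi:g.le:b.no.stu.ˈto:m.bi.guf.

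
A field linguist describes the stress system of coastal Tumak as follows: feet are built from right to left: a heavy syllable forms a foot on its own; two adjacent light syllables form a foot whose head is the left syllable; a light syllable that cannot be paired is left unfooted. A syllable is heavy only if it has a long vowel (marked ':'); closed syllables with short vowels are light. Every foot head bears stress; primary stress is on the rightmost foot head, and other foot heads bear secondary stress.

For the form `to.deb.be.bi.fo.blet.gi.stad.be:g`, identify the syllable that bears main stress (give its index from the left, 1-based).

Weights: 1 to L, 2 deb L, 3 be L, 4 bi L, 5 fo L, 6 blet L, 7 gi L, 8 stad L, 9 be:g H.
Parse right to left (heavy = foot alone; LL = one foot; stranded L unfooted): (ˈto.deb) (ˈbe.bi) (ˈfo.blet) (ˈgi.stad) (ˈbe:g).
Foot heads: 1, 3, 5, 7, 9.
Primary stress on the rightmost head = syllable 9.
Primary stress: syllable 9 → to.deb.be.bi.fo.blet.gi.stad.ˈbe:g.

9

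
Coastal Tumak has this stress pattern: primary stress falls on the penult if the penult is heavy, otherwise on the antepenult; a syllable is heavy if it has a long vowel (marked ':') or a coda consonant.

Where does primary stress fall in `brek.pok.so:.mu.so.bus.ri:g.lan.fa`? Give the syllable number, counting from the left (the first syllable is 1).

8

Weights: 7 ri:g H, 8 lan H, 9 fa L.
The penult (syllable 8, lan) is heavy, so it takes stress.
Primary stress: syllable 8 → brek.pok.so:.mu.so.bus.ri:g.ˈlan.fa.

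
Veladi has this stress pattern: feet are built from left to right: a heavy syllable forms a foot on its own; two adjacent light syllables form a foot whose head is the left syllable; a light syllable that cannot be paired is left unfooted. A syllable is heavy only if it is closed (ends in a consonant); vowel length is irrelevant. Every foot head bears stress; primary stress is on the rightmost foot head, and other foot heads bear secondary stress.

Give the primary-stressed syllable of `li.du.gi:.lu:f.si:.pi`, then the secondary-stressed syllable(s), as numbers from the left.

primary 5, secondary 1, 4

Weights: 1 li L, 2 du L, 3 gi: L, 4 lu:f H, 5 si: L, 6 pi L.
Parse left to right (heavy = foot alone; LL = one foot; stranded L unfooted): (ˈli.du) gi: (ˈlu:f) (ˈsi:.pi).
Foot heads: 1, 4, 5.
Primary stress on the rightmost head = syllable 5.
Secondary stress on 1, 4: ˌli.du.gi:.ˌlu:f.ˈsi:.pi.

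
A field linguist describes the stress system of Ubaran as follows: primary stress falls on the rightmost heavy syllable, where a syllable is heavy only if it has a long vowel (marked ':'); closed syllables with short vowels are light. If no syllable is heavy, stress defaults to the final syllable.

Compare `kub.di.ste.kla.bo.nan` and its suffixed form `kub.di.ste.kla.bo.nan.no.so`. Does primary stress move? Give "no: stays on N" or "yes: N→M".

yes: 6→8

Base `kub.di.ste.kla.bo.nan` (6 syllables):
  Weights: 1 kub L, 2 di L, 3 ste L, 4 kla L, 5 bo L, 6 nan L.
  No heavy syllable in the domain; default to the final syllable = syllable 6.
  → primary stress on syllable 6.
Suffixed `kub.di.ste.kla.bo.nan.no.so` (8 syllables):
  Weights: 1 kub L, 2 di L, 3 ste L, 4 kla L, 5 bo L, 6 nan L, 7 no L, 8 so L.
  No heavy syllable in the domain; default to the final syllable = syllable 8.
  → primary stress on syllable 8.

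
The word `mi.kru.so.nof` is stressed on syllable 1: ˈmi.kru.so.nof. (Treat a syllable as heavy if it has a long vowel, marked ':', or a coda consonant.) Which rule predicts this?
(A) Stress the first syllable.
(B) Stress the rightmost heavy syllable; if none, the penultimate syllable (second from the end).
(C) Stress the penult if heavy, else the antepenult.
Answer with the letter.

Rule A → syllable 1 ✓.
Rule B → syllable 4 (observed: 1).
Rule C → syllable 2 (observed: 1).

A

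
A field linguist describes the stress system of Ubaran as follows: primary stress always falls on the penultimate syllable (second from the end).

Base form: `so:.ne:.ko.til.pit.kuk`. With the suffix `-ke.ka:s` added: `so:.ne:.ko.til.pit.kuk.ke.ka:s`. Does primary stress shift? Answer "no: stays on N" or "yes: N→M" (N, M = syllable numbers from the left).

Base `so:.ne:.ko.til.pit.kuk` (6 syllables):
  The word has 6 syllables; the penultimate syllable (second from the end) is syllable 5 (pit).
  → primary stress on syllable 5.
Suffixed `so:.ne:.ko.til.pit.kuk.ke.ka:s` (8 syllables):
  The word has 8 syllables; the penultimate syllable (second from the end) is syllable 7 (ke).
  → primary stress on syllable 7.

yes: 5→7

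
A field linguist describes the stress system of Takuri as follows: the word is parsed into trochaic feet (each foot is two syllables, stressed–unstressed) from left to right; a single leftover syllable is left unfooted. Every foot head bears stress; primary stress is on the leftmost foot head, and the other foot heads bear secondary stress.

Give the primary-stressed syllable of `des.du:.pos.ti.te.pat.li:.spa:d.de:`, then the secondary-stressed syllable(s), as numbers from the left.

primary 1, secondary 3, 5, 7

Parse left to right into trochaic (ˈσσ) feet: (ˈdes.du:) (ˈpos.ti) (ˈte.pat) (ˈli:.spa:d) de:. Syllable 9 is left unfooted.
Foot heads (stressed positions): 1, 3, 5, 7.
End Rule Leftmost: primary stress on the leftmost head = syllable 1.
Secondary stress on 3, 5, 7: ˈdes.du:.ˌpos.ti.ˌte.pat.ˌli:.spa:d.de:.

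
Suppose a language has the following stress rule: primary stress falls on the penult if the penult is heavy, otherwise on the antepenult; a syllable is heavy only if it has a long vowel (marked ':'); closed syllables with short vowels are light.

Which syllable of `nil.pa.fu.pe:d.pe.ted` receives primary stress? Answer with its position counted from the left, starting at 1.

Weights: 4 pe:d H, 5 pe L, 6 ted L.
The penult (syllable 5, pe) is light, so stress falls on the antepenult (syllable 4, pe:d).
Primary stress: syllable 4 → nil.pa.fu.ˈpe:d.pe.ted.

4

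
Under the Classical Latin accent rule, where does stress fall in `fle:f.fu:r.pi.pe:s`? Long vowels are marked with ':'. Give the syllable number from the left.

Classical Latin: stress the penult if heavy (long vowel or closed), else the antepenult.
Weights: 2 fu:r H, 3 pi L, 4 pe:s H.
The penult (syllable 3, pi) is light, so stress falls on the antepenult (syllable 2, fu:r).
Stress on syllable 2: fle:f.ˈfu:r.pi.pe:s.

2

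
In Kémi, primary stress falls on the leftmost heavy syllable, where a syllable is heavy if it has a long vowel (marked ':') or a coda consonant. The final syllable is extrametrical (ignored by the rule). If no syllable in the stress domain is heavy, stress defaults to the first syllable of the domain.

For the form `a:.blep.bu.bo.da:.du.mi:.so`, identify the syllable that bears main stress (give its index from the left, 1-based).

1

The final syllable (8, so) is extrametrical; the stress domain is syllables 1–7.
Weights: 1 a: H, 2 blep H, 3 bu L, 4 bo L, 5 da: H, 6 du L, 7 mi: H.
Heavy syllables in the domain: 1, 2, 5, 7. The leftmost is syllable 1 (a:).
Primary stress: syllable 1 → ˈa:.blep.bu.bo.da:.du.mi:.so.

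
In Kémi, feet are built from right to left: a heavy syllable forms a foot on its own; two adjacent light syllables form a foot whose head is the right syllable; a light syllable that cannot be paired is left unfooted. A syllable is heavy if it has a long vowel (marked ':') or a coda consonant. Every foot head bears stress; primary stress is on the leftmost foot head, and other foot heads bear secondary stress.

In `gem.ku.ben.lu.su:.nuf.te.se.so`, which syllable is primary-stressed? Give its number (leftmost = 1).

1

Weights: 1 gem H, 2 ku L, 3 ben H, 4 lu L, 5 su: H, 6 nuf H, 7 te L, 8 se L, 9 so L.
Parse right to left (heavy = foot alone; LL = one foot; stranded L unfooted): (ˈgem) ku (ˈben) lu (ˈsu:) (ˈnuf) te (se.ˈso).
Foot heads: 1, 3, 5, 6, 9.
Primary stress on the leftmost head = syllable 1.
Primary stress: syllable 1 → ˈgem.ku.ben.lu.su:.nuf.te.se.so.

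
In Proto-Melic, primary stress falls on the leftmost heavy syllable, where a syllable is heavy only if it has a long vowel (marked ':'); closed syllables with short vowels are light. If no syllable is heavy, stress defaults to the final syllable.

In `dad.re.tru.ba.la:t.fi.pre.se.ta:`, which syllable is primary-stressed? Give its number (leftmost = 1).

5

Weights: 1 dad L, 2 re L, 3 tru L, 4 ba L, 5 la:t H, 6 fi L, 7 pre L, 8 se L, 9 ta: H.
Heavy syllables in the domain: 5, 9. The leftmost is syllable 5 (la:t).
Primary stress: syllable 5 → dad.re.tru.ba.ˈla:t.fi.pre.se.ta:.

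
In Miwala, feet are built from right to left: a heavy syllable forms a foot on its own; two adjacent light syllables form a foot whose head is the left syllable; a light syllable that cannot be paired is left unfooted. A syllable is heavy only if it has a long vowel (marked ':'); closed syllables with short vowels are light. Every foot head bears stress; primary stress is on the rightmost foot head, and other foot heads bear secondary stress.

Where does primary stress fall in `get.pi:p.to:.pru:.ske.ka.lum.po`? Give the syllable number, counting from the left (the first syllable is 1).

Weights: 1 get L, 2 pi:p H, 3 to: H, 4 pru: H, 5 ske L, 6 ka L, 7 lum L, 8 po L.
Parse right to left (heavy = foot alone; LL = one foot; stranded L unfooted): get (ˈpi:p) (ˈto:) (ˈpru:) (ˈske.ka) (ˈlum.po).
Foot heads: 2, 3, 4, 5, 7.
Primary stress on the rightmost head = syllable 7.
Primary stress: syllable 7 → get.pi:p.to:.pru:.ske.ka.ˈlum.po.

7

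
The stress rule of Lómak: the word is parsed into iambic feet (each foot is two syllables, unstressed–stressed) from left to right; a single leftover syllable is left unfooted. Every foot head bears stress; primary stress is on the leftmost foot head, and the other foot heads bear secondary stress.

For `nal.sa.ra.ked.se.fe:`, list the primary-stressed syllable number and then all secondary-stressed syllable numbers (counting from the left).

primary 2, secondary 4, 6

Parse left to right into iambic (σˈσ) feet: (nal.ˈsa) (ra.ˈked) (se.ˈfe:).
Foot heads (stressed positions): 2, 4, 6.
End Rule Leftmost: primary stress on the leftmost head = syllable 2.
Secondary stress on 4, 6: nal.ˈsa.ra.ˌked.se.ˌfe:.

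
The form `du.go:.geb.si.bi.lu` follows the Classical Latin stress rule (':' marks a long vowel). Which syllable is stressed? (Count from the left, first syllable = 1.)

4

Classical Latin: stress the penult if heavy (long vowel or closed), else the antepenult.
Weights: 4 si L, 5 bi L, 6 lu L.
The penult (syllable 5, bi) is light, so stress falls on the antepenult (syllable 4, si).
Stress on syllable 4: du.go:.geb.ˈsi.bi.lu.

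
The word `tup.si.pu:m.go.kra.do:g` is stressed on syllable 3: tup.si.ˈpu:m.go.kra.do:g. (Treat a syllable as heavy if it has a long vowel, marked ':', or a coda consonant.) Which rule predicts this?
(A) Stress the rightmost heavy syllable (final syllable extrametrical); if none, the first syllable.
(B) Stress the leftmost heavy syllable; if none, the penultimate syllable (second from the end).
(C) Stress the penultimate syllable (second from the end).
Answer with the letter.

Rule A → syllable 3 ✓.
Rule B → syllable 1 (observed: 3).
Rule C → syllable 5 (observed: 3).

A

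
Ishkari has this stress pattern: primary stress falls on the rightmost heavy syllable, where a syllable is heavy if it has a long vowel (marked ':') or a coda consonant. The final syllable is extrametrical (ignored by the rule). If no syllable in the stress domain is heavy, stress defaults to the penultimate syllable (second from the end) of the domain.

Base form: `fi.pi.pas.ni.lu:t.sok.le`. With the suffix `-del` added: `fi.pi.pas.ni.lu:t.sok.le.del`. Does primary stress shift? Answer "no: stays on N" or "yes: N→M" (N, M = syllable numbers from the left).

Base `fi.pi.pas.ni.lu:t.sok.le` (7 syllables):
  The final syllable (7, le) is extrametrical; the stress domain is syllables 1–6.
  Weights: 1 fi L, 2 pi L, 3 pas H, 4 ni L, 5 lu:t H, 6 sok H.
  Heavy syllables in the domain: 3, 5, 6. The rightmost is syllable 6 (sok).
  → primary stress on syllable 6.
Suffixed `fi.pi.pas.ni.lu:t.sok.le.del` (8 syllables):
  The final syllable (8, del) is extrametrical; the stress domain is syllables 1–7.
  Weights: 1 fi L, 2 pi L, 3 pas H, 4 ni L, 5 lu:t H, 6 sok H, 7 le L.
  Heavy syllables in the domain: 3, 5, 6. The rightmost is syllable 6 (sok).
  → primary stress on syllable 6.

no: stays on 6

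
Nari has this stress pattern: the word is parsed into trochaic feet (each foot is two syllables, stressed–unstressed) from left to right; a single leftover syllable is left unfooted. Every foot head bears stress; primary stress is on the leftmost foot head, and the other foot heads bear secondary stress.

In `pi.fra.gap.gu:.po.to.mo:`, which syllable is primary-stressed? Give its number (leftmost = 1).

1

Parse left to right into trochaic (ˈσσ) feet: (ˈpi.fra) (ˈgap.gu:) (ˈpo.to) mo:. Syllable 7 is left unfooted.
Foot heads (stressed positions): 1, 3, 5.
End Rule Leftmost: primary stress on the leftmost head = syllable 1.
Primary stress: syllable 1 → ˈpi.fra.gap.gu:.po.to.mo:.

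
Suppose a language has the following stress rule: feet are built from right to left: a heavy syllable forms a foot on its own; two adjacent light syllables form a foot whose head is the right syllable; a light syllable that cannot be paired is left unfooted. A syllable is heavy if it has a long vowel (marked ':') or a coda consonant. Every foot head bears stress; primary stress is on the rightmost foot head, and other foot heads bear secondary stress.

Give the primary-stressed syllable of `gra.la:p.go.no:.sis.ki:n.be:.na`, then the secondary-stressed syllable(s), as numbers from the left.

Weights: 1 gra L, 2 la:p H, 3 go L, 4 no: H, 5 sis H, 6 ki:n H, 7 be: H, 8 na L.
Parse right to left (heavy = foot alone; LL = one foot; stranded L unfooted): gra (ˈla:p) go (ˈno:) (ˈsis) (ˈki:n) (ˈbe:) na.
Foot heads: 2, 4, 5, 6, 7.
Primary stress on the rightmost head = syllable 7.
Secondary stress on 2, 4, 5, 6: gra.ˌla:p.go.ˌno:.ˌsis.ˌki:n.ˈbe:.na.

primary 7, secondary 2, 4, 5, 6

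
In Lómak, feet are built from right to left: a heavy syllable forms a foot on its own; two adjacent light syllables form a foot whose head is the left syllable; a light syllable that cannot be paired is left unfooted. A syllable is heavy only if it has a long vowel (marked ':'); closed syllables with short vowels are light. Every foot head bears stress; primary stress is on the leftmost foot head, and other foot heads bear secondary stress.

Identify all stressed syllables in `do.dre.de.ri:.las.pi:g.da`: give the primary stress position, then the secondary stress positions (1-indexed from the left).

Weights: 1 do L, 2 dre L, 3 de L, 4 ri: H, 5 las L, 6 pi:g H, 7 da L.
Parse right to left (heavy = foot alone; LL = one foot; stranded L unfooted): do (ˈdre.de) (ˈri:) las (ˈpi:g) da.
Foot heads: 2, 4, 6.
Primary stress on the leftmost head = syllable 2.
Secondary stress on 4, 6: do.ˈdre.de.ˌri:.las.ˌpi:g.da.

primary 2, secondary 4, 6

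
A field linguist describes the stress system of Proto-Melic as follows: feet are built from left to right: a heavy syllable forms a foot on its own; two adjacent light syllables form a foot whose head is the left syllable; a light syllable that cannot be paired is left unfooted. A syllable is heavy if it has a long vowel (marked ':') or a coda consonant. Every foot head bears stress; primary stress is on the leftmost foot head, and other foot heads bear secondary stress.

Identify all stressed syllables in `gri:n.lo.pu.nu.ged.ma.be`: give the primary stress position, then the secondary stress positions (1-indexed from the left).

primary 1, secondary 2, 5, 6

Weights: 1 gri:n H, 2 lo L, 3 pu L, 4 nu L, 5 ged H, 6 ma L, 7 be L.
Parse left to right (heavy = foot alone; LL = one foot; stranded L unfooted): (ˈgri:n) (ˈlo.pu) nu (ˈged) (ˈma.be).
Foot heads: 1, 2, 5, 6.
Primary stress on the leftmost head = syllable 1.
Secondary stress on 2, 5, 6: ˈgri:n.ˌlo.pu.nu.ˌged.ˌma.be.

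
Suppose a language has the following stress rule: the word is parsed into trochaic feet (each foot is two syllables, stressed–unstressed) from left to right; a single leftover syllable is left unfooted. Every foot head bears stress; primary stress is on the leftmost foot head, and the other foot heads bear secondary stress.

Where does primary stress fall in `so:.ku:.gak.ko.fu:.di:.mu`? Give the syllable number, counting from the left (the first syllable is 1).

1

Parse left to right into trochaic (ˈσσ) feet: (ˈso:.ku:) (ˈgak.ko) (ˈfu:.di:) mu. Syllable 7 is left unfooted.
Foot heads (stressed positions): 1, 3, 5.
End Rule Leftmost: primary stress on the leftmost head = syllable 1.
Primary stress: syllable 1 → ˈso:.ku:.gak.ko.fu:.di:.mu.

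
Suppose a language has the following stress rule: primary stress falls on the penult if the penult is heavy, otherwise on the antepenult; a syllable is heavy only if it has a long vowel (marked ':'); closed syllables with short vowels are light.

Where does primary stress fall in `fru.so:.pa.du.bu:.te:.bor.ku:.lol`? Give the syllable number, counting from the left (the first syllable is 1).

8

Weights: 7 bor L, 8 ku: H, 9 lol L.
The penult (syllable 8, ku:) is heavy, so it takes stress.
Primary stress: syllable 8 → fru.so:.pa.du.bu:.te:.bor.ˈku:.lol.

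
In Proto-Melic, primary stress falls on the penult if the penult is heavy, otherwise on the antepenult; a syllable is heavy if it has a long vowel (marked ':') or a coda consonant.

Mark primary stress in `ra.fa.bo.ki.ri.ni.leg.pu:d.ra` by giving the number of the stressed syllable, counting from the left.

Weights: 7 leg H, 8 pu:d H, 9 ra L.
The penult (syllable 8, pu:d) is heavy, so it takes stress.
Primary stress: syllable 8 → ra.fa.bo.ki.ri.ni.leg.ˈpu:d.ra.

8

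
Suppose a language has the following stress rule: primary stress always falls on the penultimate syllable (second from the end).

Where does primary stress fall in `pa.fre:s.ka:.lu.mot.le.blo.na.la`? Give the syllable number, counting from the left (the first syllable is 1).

8

The word has 9 syllables; the penultimate syllable (second from the end) is syllable 8 (na).
Primary stress: syllable 8 → pa.fre:s.ka:.lu.mot.le.blo.ˈna.la.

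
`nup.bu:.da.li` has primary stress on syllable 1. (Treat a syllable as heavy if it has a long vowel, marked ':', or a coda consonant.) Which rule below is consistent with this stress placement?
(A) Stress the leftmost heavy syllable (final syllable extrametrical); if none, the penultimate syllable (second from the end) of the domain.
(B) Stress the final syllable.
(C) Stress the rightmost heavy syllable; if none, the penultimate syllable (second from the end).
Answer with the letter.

A

Rule A → syllable 1 ✓.
Rule B → syllable 4 (observed: 1).
Rule C → syllable 2 (observed: 1).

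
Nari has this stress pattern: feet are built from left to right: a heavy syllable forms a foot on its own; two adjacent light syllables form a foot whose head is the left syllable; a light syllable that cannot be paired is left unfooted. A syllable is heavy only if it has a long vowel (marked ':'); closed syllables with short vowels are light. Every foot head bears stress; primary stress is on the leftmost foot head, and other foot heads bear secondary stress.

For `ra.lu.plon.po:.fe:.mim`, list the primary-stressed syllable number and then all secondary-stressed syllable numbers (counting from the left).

primary 1, secondary 4, 5

Weights: 1 ra L, 2 lu L, 3 plon L, 4 po: H, 5 fe: H, 6 mim L.
Parse left to right (heavy = foot alone; LL = one foot; stranded L unfooted): (ˈra.lu) plon (ˈpo:) (ˈfe:) mim.
Foot heads: 1, 4, 5.
Primary stress on the leftmost head = syllable 1.
Secondary stress on 4, 5: ˈra.lu.plon.ˌpo:.ˌfe:.mim.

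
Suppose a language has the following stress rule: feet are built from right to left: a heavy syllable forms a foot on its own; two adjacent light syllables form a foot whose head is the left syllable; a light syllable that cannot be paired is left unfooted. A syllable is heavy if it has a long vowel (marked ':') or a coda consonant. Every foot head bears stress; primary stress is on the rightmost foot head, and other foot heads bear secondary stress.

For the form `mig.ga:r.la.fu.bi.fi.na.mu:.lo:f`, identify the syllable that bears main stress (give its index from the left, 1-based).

Weights: 1 mig H, 2 ga:r H, 3 la L, 4 fu L, 5 bi L, 6 fi L, 7 na L, 8 mu: H, 9 lo:f H.
Parse right to left (heavy = foot alone; LL = one foot; stranded L unfooted): (ˈmig) (ˈga:r) la (ˈfu.bi) (ˈfi.na) (ˈmu:) (ˈlo:f).
Foot heads: 1, 2, 4, 6, 8, 9.
Primary stress on the rightmost head = syllable 9.
Primary stress: syllable 9 → mig.ga:r.la.fu.bi.fi.na.mu:.ˈlo:f.

9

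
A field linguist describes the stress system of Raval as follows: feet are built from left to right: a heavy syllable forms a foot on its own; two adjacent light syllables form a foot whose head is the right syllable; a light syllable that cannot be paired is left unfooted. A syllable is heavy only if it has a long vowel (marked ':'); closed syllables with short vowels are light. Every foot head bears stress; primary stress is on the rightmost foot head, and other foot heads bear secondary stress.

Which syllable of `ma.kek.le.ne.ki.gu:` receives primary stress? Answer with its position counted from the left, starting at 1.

Weights: 1 ma L, 2 kek L, 3 le L, 4 ne L, 5 ki L, 6 gu: H.
Parse left to right (heavy = foot alone; LL = one foot; stranded L unfooted): (ma.ˈkek) (le.ˈne) ki (ˈgu:).
Foot heads: 2, 4, 6.
Primary stress on the rightmost head = syllable 6.
Primary stress: syllable 6 → ma.kek.le.ne.ki.ˈgu:.

6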